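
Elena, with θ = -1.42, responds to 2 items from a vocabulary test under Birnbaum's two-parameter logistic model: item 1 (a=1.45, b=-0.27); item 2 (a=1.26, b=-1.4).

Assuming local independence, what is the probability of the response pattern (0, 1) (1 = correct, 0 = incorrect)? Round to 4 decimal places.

0.4153

P(θ) = 1 / (1 + exp(−a(θ − b)))
P_1 = 1/(1+e^{1.6675}) = 0.1588
P_2 = 1/(1+e^{0.0252}) = 0.4937
L = (1−P_1) × P_2 = 0.8412 × 0.4937 = 0.41532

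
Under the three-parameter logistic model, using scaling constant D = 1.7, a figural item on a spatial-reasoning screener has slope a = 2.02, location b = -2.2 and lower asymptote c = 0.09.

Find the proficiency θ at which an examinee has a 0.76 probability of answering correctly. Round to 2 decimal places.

-1.90

P(θ) = c + (1 − c) · 1 / (1 + exp(−D·a(θ − b)))
Remove guessing floor: (0.76 − 0.09)/(1 − 0.09) = 0.7363
logit = ln(0.7363/0.2637) = 1.0266
θ = b + logit/(1.7·a) = -2.2 + 1.0266/3.4340 = -1.9010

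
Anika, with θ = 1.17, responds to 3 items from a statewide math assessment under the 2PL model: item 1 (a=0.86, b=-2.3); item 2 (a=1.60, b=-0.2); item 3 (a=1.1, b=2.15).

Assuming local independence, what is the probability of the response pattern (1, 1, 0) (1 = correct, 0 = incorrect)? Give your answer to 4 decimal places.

P(θ) = 1 / (1 + exp(−a(θ − b)))
P_1 = 1/(1+e^{-2.9842}) = 0.9519
P_2 = 1/(1+e^{-2.1920}) = 0.8995
P_3 = 1/(1+e^{1.0780}) = 0.2539
L = P_1 × P_2 × (1−P_3) = 0.9519 × 0.8995 × 0.7461 = 0.63884

0.6388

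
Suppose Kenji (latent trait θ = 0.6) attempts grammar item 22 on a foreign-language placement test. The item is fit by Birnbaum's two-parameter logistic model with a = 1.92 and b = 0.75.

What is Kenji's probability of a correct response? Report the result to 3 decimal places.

0.428

P(θ) = 1 / (1 + exp(−a(θ − b)))
Exponent: 1.92 × (0.6 − 0.75) = -0.2880
1/(1 + e^{0.2880}) = 0.4285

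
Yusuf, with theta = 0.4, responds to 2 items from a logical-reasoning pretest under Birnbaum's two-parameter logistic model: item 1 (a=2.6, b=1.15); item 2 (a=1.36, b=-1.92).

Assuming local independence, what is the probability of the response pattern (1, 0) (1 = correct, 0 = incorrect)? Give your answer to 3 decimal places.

0.005

P(theta) = 1 / (1 + exp(−a(theta − b)))
P_1 = 1/(1+e^{1.9500}) = 0.1246
P_2 = 1/(1+e^{-3.1552}) = 0.9591
L = P_1 × (1−P_2) = 0.1246 × 0.0409 = 0.00509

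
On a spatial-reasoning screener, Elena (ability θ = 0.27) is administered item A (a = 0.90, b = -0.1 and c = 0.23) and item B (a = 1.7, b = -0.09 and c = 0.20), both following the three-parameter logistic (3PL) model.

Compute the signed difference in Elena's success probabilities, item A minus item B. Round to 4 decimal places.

P(θ) = c + (1 − c) · 1 / (1 + exp(−a(θ − b)))
P_A = 0.6785
P_B = 0.7187
P_A − P_B = -0.0402

-0.0402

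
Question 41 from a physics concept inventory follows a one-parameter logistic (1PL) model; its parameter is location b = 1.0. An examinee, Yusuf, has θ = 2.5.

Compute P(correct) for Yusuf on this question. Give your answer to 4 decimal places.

P(θ) = 1 / (1 + exp(−(θ − b)))
Exponent: (2.5 − 1.0) = 1.5000
1/(1 + e^{-1.5000}) = 0.8176
P = 0.8176

0.8176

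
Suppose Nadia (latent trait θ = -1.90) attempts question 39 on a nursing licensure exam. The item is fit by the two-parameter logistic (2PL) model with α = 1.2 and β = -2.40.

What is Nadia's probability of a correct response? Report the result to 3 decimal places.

0.646

P(θ) = 1 / (1 + exp(−α(θ − β)))
Exponent: 1.2 × (-1.90 − (-2.40)) = 0.6000
1/(1 + e^{-0.6000}) = 0.6457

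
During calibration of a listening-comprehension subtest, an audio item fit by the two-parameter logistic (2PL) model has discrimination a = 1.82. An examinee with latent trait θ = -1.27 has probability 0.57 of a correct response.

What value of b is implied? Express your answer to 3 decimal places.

P(θ) = 1 / (1 + exp(−a(θ − b)))
logit(0.57) = ln(0.57/0.43) = 0.2819
b = θ − logit/(a) = -1.27 − 0.2819/1.8200 = -1.4249

-1.425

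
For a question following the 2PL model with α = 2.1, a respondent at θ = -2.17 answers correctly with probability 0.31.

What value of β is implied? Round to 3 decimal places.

P(θ) = 1 / (1 + exp(−α(θ − β)))
logit(0.31) = ln(0.31/0.69) = -0.8001
β = θ − logit/(α) = -2.17 − (-0.8001)/2.1000 = -1.7890

-1.789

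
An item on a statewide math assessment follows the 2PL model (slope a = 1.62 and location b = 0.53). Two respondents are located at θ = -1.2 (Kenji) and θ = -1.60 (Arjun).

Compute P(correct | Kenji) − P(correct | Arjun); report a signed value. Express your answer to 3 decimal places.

P(θ) = 1 / (1 + exp(−a(θ − b)))
P(Kenji) = 0.0572  [exponent -2.8026]
P(Arjun) = 0.0308  [exponent -3.4506]
Difference = 0.0572 − 0.0308 = 0.0264

0.026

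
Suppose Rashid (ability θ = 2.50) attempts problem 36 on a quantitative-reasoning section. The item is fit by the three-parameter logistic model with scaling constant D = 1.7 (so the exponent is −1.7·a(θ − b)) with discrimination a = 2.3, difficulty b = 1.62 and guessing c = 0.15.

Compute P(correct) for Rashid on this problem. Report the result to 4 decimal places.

0.9736

P(θ) = c + (1 − c) · 1 / (1 + exp(−D·a(θ − b)))
Exponent: 1.7 × 2.3 × (2.50 − 1.62) = 3.4408
1/(1 + e^{-3.4408}) = 0.9690
P = 0.15 + 0.85 × 0.9690 = 0.9736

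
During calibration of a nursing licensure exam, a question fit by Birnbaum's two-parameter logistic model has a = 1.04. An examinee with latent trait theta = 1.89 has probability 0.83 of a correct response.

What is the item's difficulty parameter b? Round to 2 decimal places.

0.37

P(theta) = 1 / (1 + exp(−a(theta − b)))
logit(0.83) = ln(0.83/0.17) = 1.5856
b = theta − logit/(a) = 1.89 − 1.5856/1.0400 = 0.3654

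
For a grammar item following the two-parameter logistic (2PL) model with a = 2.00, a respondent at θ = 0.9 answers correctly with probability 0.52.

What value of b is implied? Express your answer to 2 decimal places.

0.86

P(θ) = 1 / (1 + exp(−a(θ − b)))
logit(0.52) = ln(0.52/0.48) = 0.0800
b = θ − logit/(a) = 0.9 − 0.0800/2.0000 = 0.8600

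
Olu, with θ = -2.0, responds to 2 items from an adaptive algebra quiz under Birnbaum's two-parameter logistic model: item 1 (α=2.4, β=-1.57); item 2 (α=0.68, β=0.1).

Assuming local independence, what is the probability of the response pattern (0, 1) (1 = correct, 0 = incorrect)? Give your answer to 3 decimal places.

P(θ) = 1 / (1 + exp(−α(θ − β)))
P_1 = 1/(1+e^{1.0320}) = 0.2627
P_2 = 1/(1+e^{1.4280}) = 0.1934
L = (1−P_1) × P_2 = 0.7373 × 0.1934 = 0.14260

0.143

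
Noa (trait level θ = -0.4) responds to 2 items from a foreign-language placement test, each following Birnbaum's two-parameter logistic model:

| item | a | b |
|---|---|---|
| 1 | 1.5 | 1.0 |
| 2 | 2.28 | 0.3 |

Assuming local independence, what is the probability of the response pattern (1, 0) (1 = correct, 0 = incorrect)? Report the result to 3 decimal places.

0.091

P(θ) = 1 / (1 + exp(−a(θ − b)))
P_1 = 1/(1+e^{2.1000}) = 0.1091
P_2 = 1/(1+e^{1.5960}) = 0.1685
L = P_1 × (1−P_2) = 0.1091 × 0.8315 = 0.09071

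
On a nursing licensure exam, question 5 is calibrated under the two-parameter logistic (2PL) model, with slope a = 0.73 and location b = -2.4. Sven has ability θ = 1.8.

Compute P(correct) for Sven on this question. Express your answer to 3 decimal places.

P(θ) = 1 / (1 + exp(−a(θ − b)))
Exponent: 0.73 × (1.8 − (-2.4)) = 3.0660
1/(1 + e^{-3.0660}) = 0.9555

0.955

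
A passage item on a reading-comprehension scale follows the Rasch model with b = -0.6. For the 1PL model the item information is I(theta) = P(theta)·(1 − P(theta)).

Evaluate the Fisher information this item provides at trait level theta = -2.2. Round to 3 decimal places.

P = 1/(1+e^{1.6000}) = 0.1680
P(1−P) = 0.1680 × 0.8320 = 0.1398
I = P(1−P) = 0.13976

0.140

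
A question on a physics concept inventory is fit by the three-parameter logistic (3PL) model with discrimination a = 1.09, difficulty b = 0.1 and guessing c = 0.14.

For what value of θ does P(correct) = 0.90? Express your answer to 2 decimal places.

P(θ) = c + (1 − c) · 1 / (1 + exp(−a(θ − b)))
Remove guessing floor: (0.90 − 0.14)/(1 − 0.14) = 0.8837
logit = ln(0.8837/0.1163) = 2.0281
θ = b + logit/(a) = 0.1 + 2.0281/1.0900 = 1.9607

1.96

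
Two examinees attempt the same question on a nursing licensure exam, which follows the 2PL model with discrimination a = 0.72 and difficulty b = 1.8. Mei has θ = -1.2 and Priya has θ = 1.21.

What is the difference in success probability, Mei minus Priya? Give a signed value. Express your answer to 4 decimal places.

P(θ) = 1 / (1 + exp(−a(θ − b)))
P(Mei) = 0.1034  [exponent -2.1600]
P(Priya) = 0.3954  [exponent -0.4248]
Difference = 0.1034 − 0.3954 = -0.2920

-0.2920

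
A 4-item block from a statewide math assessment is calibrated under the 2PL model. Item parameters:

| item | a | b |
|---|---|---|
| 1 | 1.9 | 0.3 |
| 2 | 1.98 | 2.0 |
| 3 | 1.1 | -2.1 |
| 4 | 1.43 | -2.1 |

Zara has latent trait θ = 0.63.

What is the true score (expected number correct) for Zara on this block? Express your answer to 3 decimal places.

2.647

P(θ) = 1 / (1 + exp(−a(θ − b)))
P_1 = 1/(1+e^{-0.6270}) = 0.6518
P_2 = 1/(1+e^{2.7126}) = 0.0622
P_3 = 1/(1+e^{-3.0030}) = 0.9527
P_4 = 1/(1+e^{-3.9039}) = 0.9802
E[score] = 0.6518 + 0.0622 + 0.9527 + 0.9802 = 2.6470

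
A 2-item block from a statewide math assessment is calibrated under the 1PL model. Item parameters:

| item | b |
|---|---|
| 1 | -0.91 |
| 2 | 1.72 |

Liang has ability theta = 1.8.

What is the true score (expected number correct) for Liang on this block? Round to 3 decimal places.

P(theta) = 1 / (1 + exp(−(theta − b)))
P_1 = 1/(1+e^{-2.7100}) = 0.9376
P_2 = 1/(1+e^{-0.0800}) = 0.5200
E[score] = 0.9376 + 0.5200 = 1.4576

1.458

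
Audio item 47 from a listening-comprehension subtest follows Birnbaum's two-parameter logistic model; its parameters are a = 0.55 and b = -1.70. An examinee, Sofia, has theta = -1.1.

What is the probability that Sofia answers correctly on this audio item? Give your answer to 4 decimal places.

P(theta) = 1 / (1 + exp(−a(theta − b)))
Exponent: 0.55 × (-1.1 − (-1.70)) = 0.3300
1/(1 + e^{-0.3300}) = 0.5818

0.5818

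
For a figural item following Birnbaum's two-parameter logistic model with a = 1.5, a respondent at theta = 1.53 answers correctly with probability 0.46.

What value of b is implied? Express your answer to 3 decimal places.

P(theta) = 1 / (1 + exp(−a(theta − b)))
logit(0.46) = ln(0.46/0.54) = -0.1603
b = theta − logit/(a) = 1.53 − (-0.1603)/1.5000 = 1.6369

1.637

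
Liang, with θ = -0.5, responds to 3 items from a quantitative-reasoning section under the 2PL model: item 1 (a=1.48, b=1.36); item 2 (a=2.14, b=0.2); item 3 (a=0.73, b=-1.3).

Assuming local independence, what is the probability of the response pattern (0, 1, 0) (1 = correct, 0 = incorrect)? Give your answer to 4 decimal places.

P(θ) = 1 / (1 + exp(−a(θ − b)))
P_1 = 1/(1+e^{2.7528}) = 0.0599
P_2 = 1/(1+e^{1.4980}) = 0.1827
P_3 = 1/(1+e^{-0.5840}) = 0.6420
L = (1−P_1) × P_2 × (1−P_3) = 0.9401 × 0.1827 × 0.3580 = 0.06150

0.0615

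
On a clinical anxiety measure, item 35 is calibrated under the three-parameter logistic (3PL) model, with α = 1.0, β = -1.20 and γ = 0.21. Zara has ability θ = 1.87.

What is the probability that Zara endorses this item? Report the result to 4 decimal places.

P(θ) = γ + (1 − γ) · 1 / (1 + exp(−α(θ − β)))
Exponent: 1.0 × (1.87 − (-1.20)) = 3.0700
1/(1 + e^{-3.0700}) = 0.9556
P = 0.21 + 0.79 × 0.9556 = 0.9650

0.9650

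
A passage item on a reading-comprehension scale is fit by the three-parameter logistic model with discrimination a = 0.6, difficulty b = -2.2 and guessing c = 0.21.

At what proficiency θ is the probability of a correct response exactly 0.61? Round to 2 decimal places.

P(θ) = c + (1 − c) · 1 / (1 + exp(−a(θ − b)))
Remove guessing floor: (0.61 − 0.21)/(1 − 0.21) = 0.5063
logit = ln(0.5063/0.4937) = 0.0253
θ = b + logit/(a) = -2.2 + 0.0253/0.6000 = -2.1578

-2.16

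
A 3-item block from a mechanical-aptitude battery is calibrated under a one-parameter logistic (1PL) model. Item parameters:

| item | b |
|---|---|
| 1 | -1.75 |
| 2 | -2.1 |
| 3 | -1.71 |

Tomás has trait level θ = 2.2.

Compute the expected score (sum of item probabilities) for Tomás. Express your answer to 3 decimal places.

2.948

P(θ) = 1 / (1 + exp(−(θ − b)))
P_1 = 1/(1+e^{-3.9500}) = 0.9811
P_2 = 1/(1+e^{-4.3000}) = 0.9866
P_3 = 1/(1+e^{-3.9100}) = 0.9804
E[score] = 0.9811 + 0.9866 + 0.9804 = 2.9481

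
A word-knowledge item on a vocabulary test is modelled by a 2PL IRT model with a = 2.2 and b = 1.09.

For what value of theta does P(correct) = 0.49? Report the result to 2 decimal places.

P(theta) = 1 / (1 + exp(−a(theta − b)))
logit = ln(0.4900/0.5100) = -0.0400
theta = b + logit/(a) = 1.09 + (-0.0400)/2.2000 = 1.0718

1.07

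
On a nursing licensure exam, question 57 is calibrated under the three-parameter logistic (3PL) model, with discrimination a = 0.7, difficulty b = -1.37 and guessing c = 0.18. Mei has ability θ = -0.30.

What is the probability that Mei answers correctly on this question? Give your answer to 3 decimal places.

0.737

P(θ) = c + (1 − c) · 1 / (1 + exp(−a(θ − b)))
Exponent: 0.7 × (-0.30 − (-1.37)) = 0.7490
1/(1 + e^{-0.7490}) = 0.6790
P = 0.18 + 0.82 × 0.6790 = 0.7367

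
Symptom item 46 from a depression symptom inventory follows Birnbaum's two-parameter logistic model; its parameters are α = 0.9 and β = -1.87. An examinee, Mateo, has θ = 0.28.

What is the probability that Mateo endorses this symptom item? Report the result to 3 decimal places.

P(θ) = 1 / (1 + exp(−α(θ − β)))
Exponent: 0.9 × (0.28 − (-1.87)) = 1.9350
1/(1 + e^{-1.9350}) = 0.8738

0.874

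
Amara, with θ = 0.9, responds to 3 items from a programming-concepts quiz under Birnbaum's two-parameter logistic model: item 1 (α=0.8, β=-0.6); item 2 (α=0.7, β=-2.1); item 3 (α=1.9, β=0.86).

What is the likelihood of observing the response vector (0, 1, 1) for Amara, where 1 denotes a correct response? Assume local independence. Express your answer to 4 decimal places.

0.1070

P(θ) = 1 / (1 + exp(−α(θ − β)))
P_1 = 1/(1+e^{-1.2000}) = 0.7685
P_2 = 1/(1+e^{-2.1000}) = 0.8909
P_3 = 1/(1+e^{-0.0760}) = 0.5190
L = (1−P_1) × P_2 × P_3 = 0.2315 × 0.8909 × 0.5190 = 0.10703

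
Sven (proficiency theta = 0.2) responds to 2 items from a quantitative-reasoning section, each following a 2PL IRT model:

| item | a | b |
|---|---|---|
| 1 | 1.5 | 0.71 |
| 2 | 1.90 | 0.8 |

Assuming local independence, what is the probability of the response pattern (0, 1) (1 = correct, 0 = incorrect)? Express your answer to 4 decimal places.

0.1654

P(theta) = 1 / (1 + exp(−a(theta − b)))
P_1 = 1/(1+e^{0.7650}) = 0.3176
P_2 = 1/(1+e^{1.1400}) = 0.2423
L = (1−P_1) × P_2 = 0.6824 × 0.2423 = 0.16537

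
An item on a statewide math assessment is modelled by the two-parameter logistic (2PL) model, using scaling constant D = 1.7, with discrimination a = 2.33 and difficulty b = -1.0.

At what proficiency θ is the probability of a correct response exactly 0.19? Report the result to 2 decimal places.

-1.37

P(θ) = 1 / (1 + exp(−D·a(θ − b)))
logit = ln(0.1900/0.8100) = -1.4500
θ = b + logit/(1.7·a) = -1.0 + (-1.4500)/3.9610 = -1.3661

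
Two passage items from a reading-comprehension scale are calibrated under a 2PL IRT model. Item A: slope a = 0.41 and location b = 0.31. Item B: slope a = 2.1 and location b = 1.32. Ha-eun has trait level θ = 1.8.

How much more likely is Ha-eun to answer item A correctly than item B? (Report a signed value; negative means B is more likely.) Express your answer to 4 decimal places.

P(θ) = 1 / (1 + exp(−a(θ − b)))
P_A = 0.6481
P_B = 0.7326
P_A − P_B = -0.0845

-0.0845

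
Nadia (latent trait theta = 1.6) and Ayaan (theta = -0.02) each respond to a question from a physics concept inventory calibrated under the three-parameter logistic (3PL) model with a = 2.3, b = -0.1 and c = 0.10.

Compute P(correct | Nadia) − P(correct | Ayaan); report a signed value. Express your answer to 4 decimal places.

P(theta) = c + (1 − c) · 1 / (1 + exp(−a(theta − b)))
P(Nadia) = 0.9823  [exponent 3.9100]
P(Ayaan) = 0.5913  [exponent 0.1840]
Difference = 0.9823 − 0.5913 = 0.3910

0.3910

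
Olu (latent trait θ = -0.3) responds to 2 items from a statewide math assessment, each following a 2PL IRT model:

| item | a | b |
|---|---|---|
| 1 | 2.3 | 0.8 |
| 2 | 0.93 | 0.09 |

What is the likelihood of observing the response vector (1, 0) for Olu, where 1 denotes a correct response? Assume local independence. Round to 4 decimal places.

P(θ) = 1 / (1 + exp(−a(θ − b)))
P_1 = 1/(1+e^{2.5300}) = 0.0738
P_2 = 1/(1+e^{0.3627}) = 0.4103
L = P_1 × (1−P_2) = 0.0738 × 0.5897 = 0.04351

0.0435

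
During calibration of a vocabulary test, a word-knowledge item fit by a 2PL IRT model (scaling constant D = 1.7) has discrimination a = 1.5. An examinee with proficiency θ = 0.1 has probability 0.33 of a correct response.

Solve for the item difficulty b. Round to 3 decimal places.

0.378

P(θ) = 1 / (1 + exp(−D·a(θ − b)))
logit(0.33) = ln(0.33/0.67) = -0.7082
b = θ − logit/(1.7·a) = 0.1 − (-0.7082)/2.5500 = 0.3777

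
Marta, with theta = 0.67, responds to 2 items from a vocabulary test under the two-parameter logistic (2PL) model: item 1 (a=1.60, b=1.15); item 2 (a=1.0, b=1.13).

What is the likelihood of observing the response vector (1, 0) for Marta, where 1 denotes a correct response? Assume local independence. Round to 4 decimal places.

0.1943

P(theta) = 1 / (1 + exp(−a(theta − b)))
P_1 = 1/(1+e^{0.7680}) = 0.3169
P_2 = 1/(1+e^{0.4600}) = 0.3870
L = P_1 × (1−P_2) = 0.3169 × 0.6130 = 0.19427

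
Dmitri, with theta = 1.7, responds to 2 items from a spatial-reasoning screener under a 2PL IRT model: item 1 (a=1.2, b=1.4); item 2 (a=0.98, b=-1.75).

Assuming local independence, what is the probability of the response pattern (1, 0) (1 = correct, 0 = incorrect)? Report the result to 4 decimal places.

0.0194

P(theta) = 1 / (1 + exp(−a(theta − b)))
P_1 = 1/(1+e^{-0.3600}) = 0.5890
P_2 = 1/(1+e^{-3.3810}) = 0.9671
L = P_1 × (1−P_2) = 0.5890 × 0.0329 = 0.01938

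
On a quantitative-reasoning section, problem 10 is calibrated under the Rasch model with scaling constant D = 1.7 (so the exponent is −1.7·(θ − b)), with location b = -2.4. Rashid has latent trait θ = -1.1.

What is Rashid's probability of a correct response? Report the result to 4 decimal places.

0.9011

P(θ) = 1 / (1 + exp(−D·(θ − b)))
Exponent: 1.7 × (-1.1 − (-2.4)) = 2.2100
1/(1 + e^{-2.2100}) = 0.9011
P = 0.9011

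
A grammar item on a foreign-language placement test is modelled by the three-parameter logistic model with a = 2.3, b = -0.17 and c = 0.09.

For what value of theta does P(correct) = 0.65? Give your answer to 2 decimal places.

0.03

P(theta) = c + (1 − c) · 1 / (1 + exp(−a(theta − b)))
Remove guessing floor: (0.65 − 0.09)/(1 − 0.09) = 0.6154
logit = ln(0.6154/0.3846) = 0.4700
theta = b + logit/(a) = -0.17 + 0.4700/2.3000 = 0.0343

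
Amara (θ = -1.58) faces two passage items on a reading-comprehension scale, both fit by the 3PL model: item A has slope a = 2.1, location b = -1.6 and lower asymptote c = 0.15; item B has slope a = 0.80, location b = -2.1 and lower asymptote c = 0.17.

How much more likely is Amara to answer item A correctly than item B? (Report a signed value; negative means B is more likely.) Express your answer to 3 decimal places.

P(θ) = c + (1 − c) · 1 / (1 + exp(−a(θ − b)))
P_A = 0.5839
P_B = 0.6701
P_A − P_B = -0.0862

-0.086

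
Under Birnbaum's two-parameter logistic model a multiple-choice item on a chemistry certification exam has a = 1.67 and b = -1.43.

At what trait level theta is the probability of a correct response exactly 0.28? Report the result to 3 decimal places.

-1.996

P(theta) = 1 / (1 + exp(−a(theta − b)))
logit = ln(0.2800/0.7200) = -0.9445
theta = b + logit/(a) = -1.43 + (-0.9445)/1.6700 = -1.9955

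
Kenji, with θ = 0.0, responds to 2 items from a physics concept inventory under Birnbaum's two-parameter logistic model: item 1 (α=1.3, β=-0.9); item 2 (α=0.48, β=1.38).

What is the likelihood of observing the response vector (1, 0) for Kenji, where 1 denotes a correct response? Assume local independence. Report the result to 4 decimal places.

0.5035

P(θ) = 1 / (1 + exp(−α(θ − β)))
P_1 = 1/(1+e^{-1.1700}) = 0.7631
P_2 = 1/(1+e^{0.6624}) = 0.3402
L = P_1 × (1−P_2) = 0.7631 × 0.6598 = 0.50352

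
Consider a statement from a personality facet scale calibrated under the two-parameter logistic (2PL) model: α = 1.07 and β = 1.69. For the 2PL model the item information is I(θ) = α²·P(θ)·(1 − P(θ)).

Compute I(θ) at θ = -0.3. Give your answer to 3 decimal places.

0.109

P = 1/(1+e^{2.1293}) = 0.1063
P(1−P) = 0.1063 × 0.8937 = 0.0950
I = α² × P(1−P) = 1.07² × 0.0950 = 0.10875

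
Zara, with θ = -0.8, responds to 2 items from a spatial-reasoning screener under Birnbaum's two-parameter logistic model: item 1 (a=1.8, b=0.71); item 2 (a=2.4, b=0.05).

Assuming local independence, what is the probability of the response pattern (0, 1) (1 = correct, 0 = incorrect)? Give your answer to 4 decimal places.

0.1079

P(θ) = 1 / (1 + exp(−a(θ − b)))
P_1 = 1/(1+e^{2.7180}) = 0.0619
P_2 = 1/(1+e^{2.0400}) = 0.1151
L = (1−P_1) × P_2 = 0.9381 × 0.1151 = 0.10794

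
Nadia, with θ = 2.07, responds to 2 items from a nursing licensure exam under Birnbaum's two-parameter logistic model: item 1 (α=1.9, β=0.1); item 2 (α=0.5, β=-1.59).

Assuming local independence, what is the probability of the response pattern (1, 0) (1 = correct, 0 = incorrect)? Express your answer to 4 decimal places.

P(θ) = 1 / (1 + exp(−α(θ − β)))
P_1 = 1/(1+e^{-3.7430}) = 0.9769
P_2 = 1/(1+e^{-1.8300}) = 0.8618
L = P_1 × (1−P_2) = 0.9769 × 0.1382 = 0.13504

0.1350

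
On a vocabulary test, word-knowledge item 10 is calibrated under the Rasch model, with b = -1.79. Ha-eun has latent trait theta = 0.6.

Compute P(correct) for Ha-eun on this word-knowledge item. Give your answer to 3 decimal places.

0.916

P(theta) = 1 / (1 + exp(−(theta − b)))
Exponent: (0.6 − (-1.79)) = 2.3900
1/(1 + e^{-2.3900}) = 0.9161
P = 0.9161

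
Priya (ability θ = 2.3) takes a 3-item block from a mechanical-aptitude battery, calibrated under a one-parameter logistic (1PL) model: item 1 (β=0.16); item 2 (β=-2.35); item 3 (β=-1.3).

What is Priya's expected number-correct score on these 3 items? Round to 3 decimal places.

2.859

P(θ) = 1 / (1 + exp(−(θ − β)))
P_1 = 1/(1+e^{-2.1400}) = 0.8947
P_2 = 1/(1+e^{-4.6500}) = 0.9905
P_3 = 1/(1+e^{-3.6000}) = 0.9734
E[score] = 0.8947 + 0.9905 + 0.9734 = 2.8587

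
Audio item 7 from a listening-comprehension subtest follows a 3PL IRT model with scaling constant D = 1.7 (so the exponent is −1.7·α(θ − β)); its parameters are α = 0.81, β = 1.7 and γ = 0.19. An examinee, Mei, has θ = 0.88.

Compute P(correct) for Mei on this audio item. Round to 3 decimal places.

P(θ) = γ + (1 − γ) · 1 / (1 + exp(−D·α(θ − β)))
Exponent: 1.7 × 0.81 × (0.88 − 1.7) = -1.1291
1/(1 + e^{1.1291}) = 0.2443
P = 0.19 + 0.81 × 0.2443 = 0.3879

0.388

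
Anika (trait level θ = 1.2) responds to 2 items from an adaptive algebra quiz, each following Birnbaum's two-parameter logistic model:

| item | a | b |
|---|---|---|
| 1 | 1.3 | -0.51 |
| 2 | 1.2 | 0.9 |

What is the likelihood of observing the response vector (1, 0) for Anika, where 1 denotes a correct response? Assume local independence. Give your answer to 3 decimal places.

0.371

P(θ) = 1 / (1 + exp(−a(θ − b)))
P_1 = 1/(1+e^{-2.2230}) = 0.9023
P_2 = 1/(1+e^{-0.3600}) = 0.5890
L = P_1 × (1−P_2) = 0.9023 × 0.4110 = 0.37081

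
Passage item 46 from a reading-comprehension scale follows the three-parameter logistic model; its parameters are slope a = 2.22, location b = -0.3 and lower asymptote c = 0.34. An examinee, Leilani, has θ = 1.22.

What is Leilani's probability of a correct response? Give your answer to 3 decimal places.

0.978

P(θ) = c + (1 − c) · 1 / (1 + exp(−a(θ − b)))
Exponent: 2.22 × (1.22 − (-0.3)) = 3.3744
1/(1 + e^{-3.3744}) = 0.9669
P = 0.34 + 0.66 × 0.9669 = 0.9782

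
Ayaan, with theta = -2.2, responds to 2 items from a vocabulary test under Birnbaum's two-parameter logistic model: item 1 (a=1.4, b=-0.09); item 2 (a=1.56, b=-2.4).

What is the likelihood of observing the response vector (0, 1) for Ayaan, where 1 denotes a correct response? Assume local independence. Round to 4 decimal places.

P(theta) = 1 / (1 + exp(−a(theta − b)))
P_1 = 1/(1+e^{2.9540}) = 0.0495
P_2 = 1/(1+e^{-0.3120}) = 0.5774
L = (1−P_1) × P_2 = 0.9505 × 0.5774 = 0.54877

0.5488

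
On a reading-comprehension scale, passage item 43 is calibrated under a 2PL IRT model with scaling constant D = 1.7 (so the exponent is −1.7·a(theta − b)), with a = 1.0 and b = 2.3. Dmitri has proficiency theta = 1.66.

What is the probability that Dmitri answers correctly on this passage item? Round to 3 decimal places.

P(theta) = 1 / (1 + exp(−D·a(theta − b)))
Exponent: 1.7 × 1.0 × (1.66 − 2.3) = -1.0880
1/(1 + e^{1.0880}) = 0.2520
P = 0.2520

0.252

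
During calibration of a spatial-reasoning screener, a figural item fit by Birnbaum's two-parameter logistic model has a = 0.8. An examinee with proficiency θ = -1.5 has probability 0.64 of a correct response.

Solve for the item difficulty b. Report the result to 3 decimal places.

-2.219

P(θ) = 1 / (1 + exp(−a(θ − b)))
logit(0.64) = ln(0.64/0.36) = 0.5754
b = θ − logit/(a) = -1.5 − 0.5754/0.8000 = -2.2192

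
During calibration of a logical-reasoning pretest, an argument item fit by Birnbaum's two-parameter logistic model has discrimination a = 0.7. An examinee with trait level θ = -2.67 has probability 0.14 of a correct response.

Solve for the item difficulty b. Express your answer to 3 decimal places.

P(θ) = 1 / (1 + exp(−a(θ − b)))
logit(0.14) = ln(0.14/0.86) = -1.8153
b = θ − logit/(a) = -2.67 − (-1.8153)/0.7000 = -0.0767

-0.077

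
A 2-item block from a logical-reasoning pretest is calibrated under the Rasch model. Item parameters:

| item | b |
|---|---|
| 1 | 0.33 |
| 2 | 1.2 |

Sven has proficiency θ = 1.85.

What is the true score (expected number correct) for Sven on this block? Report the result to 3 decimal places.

P(θ) = 1 / (1 + exp(−(θ − b)))
P_1 = 1/(1+e^{-1.5200}) = 0.8205
P_2 = 1/(1+e^{-0.6500}) = 0.6570
E[score] = 0.8205 + 0.6570 = 1.4775

1.478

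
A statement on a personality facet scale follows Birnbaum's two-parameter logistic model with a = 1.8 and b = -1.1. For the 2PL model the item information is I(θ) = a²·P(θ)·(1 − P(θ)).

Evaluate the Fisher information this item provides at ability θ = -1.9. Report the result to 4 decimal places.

0.5017

P = 1/(1+e^{1.4400}) = 0.1915
P(1−P) = 0.1915 × 0.8085 = 0.1549
I = a² × P(1−P) = 1.8² × 0.1549 = 0.50173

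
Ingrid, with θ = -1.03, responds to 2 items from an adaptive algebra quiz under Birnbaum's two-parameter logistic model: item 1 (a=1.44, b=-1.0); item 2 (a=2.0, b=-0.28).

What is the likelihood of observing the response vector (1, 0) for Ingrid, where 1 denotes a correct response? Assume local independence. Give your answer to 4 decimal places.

P(θ) = 1 / (1 + exp(−a(θ − b)))
P_1 = 1/(1+e^{0.0432}) = 0.4892
P_2 = 1/(1+e^{1.5000}) = 0.1824
L = P_1 × (1−P_2) = 0.4892 × 0.8176 = 0.39996

0.4000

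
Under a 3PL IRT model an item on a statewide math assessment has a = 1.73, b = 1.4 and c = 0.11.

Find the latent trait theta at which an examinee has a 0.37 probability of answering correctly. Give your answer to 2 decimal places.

0.89

P(theta) = c + (1 − c) · 1 / (1 + exp(−a(theta − b)))
Remove guessing floor: (0.37 − 0.11)/(1 − 0.11) = 0.2921
logit = ln(0.2921/0.7079) = -0.8850
theta = b + logit/(a) = 1.4 + (-0.8850)/1.7300 = 0.8884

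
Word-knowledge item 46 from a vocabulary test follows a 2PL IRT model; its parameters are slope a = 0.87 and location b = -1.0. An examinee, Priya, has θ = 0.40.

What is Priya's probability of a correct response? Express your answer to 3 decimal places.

0.772

P(θ) = 1 / (1 + exp(−a(θ − b)))
Exponent: 0.87 × (0.40 − (-1.0)) = 1.2180
1/(1 + e^{-1.2180}) = 0.7717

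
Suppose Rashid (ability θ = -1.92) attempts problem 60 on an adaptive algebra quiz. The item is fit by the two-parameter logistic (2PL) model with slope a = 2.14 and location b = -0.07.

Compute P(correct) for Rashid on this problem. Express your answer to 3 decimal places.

0.019

P(θ) = 1 / (1 + exp(−a(θ − b)))
Exponent: 2.14 × (-1.92 − (-0.07)) = -3.9590
1/(1 + e^{3.9590}) = 0.0187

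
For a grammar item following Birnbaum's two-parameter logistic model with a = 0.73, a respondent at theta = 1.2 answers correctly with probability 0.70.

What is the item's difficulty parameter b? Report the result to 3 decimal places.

P(theta) = 1 / (1 + exp(−a(theta − b)))
logit(0.70) = ln(0.70/0.30) = 0.8473
b = theta − logit/(a) = 1.2 − 0.8473/0.7300 = 0.0393

0.039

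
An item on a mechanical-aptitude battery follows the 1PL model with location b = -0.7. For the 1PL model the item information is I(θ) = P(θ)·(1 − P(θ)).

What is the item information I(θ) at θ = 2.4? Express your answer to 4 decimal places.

0.0412

P = 1/(1+e^{-3.1000}) = 0.9569
P(1−P) = 0.9569 × 0.0431 = 0.0412
I = P(1−P) = 0.04125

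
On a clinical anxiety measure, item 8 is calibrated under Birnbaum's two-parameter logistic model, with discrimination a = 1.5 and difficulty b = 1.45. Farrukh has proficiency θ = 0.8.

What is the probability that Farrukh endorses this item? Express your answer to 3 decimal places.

P(θ) = 1 / (1 + exp(−a(θ − b)))
Exponent: 1.5 × (0.8 − 1.45) = -0.9750
1/(1 + e^{0.9750}) = 0.2739

0.274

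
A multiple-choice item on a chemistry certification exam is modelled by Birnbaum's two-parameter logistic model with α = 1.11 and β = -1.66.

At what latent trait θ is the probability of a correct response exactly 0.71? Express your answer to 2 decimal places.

-0.85

P(θ) = 1 / (1 + exp(−α(θ − β)))
logit = ln(0.7100/0.2900) = 0.8954
θ = β + logit/(α) = -1.66 + 0.8954/1.1100 = -0.8533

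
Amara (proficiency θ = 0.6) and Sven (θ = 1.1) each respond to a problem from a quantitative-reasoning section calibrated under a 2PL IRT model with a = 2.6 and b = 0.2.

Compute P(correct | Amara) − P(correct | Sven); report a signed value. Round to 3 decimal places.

P(θ) = 1 / (1 + exp(−a(θ − b)))
P(Amara) = 0.7389  [exponent 1.0400]
P(Sven) = 0.9121  [exponent 2.3400]
Difference = 0.7389 − 0.9121 = -0.1733

-0.173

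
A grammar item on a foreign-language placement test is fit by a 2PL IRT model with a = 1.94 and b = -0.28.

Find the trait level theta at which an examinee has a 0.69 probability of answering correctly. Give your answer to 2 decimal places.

0.13

P(theta) = 1 / (1 + exp(−a(theta − b)))
logit = ln(0.6900/0.3100) = 0.8001
theta = b + logit/(a) = -0.28 + 0.8001/1.9400 = 0.1324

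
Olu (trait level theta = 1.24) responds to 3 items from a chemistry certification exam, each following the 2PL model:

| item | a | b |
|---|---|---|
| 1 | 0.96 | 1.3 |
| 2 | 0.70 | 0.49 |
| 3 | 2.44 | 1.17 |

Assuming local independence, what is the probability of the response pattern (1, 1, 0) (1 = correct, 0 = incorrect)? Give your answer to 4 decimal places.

P(theta) = 1 / (1 + exp(−a(theta − b)))
P_1 = 1/(1+e^{0.0576}) = 0.4856
P_2 = 1/(1+e^{-0.5250}) = 0.6283
P_3 = 1/(1+e^{-0.1708}) = 0.5426
L = P_1 × P_2 × (1−P_3) = 0.4856 × 0.6283 × 0.4574 = 0.13956

0.1396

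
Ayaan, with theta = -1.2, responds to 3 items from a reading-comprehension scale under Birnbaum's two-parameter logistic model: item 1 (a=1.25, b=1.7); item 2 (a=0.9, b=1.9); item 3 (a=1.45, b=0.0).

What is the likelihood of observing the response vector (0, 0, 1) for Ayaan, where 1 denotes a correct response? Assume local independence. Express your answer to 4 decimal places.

0.1370

P(theta) = 1 / (1 + exp(−a(theta − b)))
P_1 = 1/(1+e^{3.6250}) = 0.0260
P_2 = 1/(1+e^{2.7900}) = 0.0579
P_3 = 1/(1+e^{1.7400}) = 0.1493
L = (1−P_1) × (1−P_2) × P_3 = 0.9740 × 0.9421 × 0.1493 = 0.13702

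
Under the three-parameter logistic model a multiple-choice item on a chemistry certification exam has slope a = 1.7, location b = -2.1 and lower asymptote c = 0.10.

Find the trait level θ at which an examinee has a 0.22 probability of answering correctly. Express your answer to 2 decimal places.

P(θ) = c + (1 − c) · 1 / (1 + exp(−a(θ − b)))
Remove guessing floor: (0.22 − 0.10)/(1 − 0.10) = 0.1333
logit = ln(0.1333/0.8667) = -1.8718
θ = b + logit/(a) = -2.1 + (-1.8718)/1.7000 = -3.2011

-3.20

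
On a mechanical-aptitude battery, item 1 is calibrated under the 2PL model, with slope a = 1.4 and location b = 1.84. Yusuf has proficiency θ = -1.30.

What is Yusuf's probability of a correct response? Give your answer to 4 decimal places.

0.0122

P(θ) = 1 / (1 + exp(−a(θ − b)))
Exponent: 1.4 × (-1.30 − 1.84) = -4.3960
1/(1 + e^{4.3960}) = 0.0122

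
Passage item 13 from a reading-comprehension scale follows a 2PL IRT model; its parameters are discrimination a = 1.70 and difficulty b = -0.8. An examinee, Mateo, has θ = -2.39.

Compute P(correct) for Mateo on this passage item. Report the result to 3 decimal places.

0.063

P(θ) = 1 / (1 + exp(−a(θ − b)))
Exponent: 1.70 × (-2.39 − (-0.8)) = -2.7030
1/(1 + e^{2.7030}) = 0.0628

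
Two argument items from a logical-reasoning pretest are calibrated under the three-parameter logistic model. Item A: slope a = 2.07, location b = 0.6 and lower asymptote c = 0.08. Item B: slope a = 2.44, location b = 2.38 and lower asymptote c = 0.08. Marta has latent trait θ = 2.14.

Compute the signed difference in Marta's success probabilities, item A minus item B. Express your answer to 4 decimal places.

0.5545

P(θ) = c + (1 − c) · 1 / (1 + exp(−a(θ − b)))
P_A = 0.9635
P_B = 0.4090
P_A − P_B = 0.5545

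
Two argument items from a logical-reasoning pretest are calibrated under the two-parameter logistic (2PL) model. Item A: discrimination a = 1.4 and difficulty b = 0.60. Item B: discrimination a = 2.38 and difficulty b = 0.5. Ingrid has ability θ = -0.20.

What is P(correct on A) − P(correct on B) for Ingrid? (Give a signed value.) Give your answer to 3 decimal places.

P(θ) = 1 / (1 + exp(−a(θ − b)))
P_A = 0.2460
P_B = 0.1590
P_A − P_B = 0.0871

0.087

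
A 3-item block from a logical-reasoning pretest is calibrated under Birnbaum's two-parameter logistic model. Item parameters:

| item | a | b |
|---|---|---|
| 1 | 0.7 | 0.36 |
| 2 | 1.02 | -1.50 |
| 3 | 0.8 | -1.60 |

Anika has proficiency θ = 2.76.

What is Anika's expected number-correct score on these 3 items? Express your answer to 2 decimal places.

P(θ) = 1 / (1 + exp(−a(θ − b)))
P_1 = 1/(1+e^{-1.6800}) = 0.8429
P_2 = 1/(1+e^{-4.3452}) = 0.9872
P_3 = 1/(1+e^{-3.4880}) = 0.9703
E[score] = 0.8429 + 0.9872 + 0.9703 = 2.8004

2.80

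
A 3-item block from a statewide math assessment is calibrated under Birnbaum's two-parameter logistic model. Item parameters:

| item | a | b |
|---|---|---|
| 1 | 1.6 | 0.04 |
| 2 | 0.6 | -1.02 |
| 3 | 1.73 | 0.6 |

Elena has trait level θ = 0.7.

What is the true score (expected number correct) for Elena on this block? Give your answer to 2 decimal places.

P(θ) = 1 / (1 + exp(−a(θ − b)))
P_1 = 1/(1+e^{-1.0560}) = 0.7419
P_2 = 1/(1+e^{-1.0320}) = 0.7373
P_3 = 1/(1+e^{-0.1730}) = 0.5431
E[score] = 0.7419 + 0.7373 + 0.5431 = 2.0224

2.02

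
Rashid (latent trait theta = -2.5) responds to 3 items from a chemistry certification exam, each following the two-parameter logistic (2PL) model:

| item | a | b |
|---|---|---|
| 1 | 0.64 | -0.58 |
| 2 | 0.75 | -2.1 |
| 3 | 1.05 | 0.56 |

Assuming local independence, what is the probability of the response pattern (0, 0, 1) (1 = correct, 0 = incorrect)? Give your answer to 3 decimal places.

0.017

P(theta) = 1 / (1 + exp(−a(theta − b)))
P_1 = 1/(1+e^{1.2288}) = 0.2264
P_2 = 1/(1+e^{0.3000}) = 0.4256
P_3 = 1/(1+e^{3.2130}) = 0.0387
L = (1−P_1) × (1−P_2) × P_3 = 0.7736 × 0.5744 × 0.0387 = 0.01719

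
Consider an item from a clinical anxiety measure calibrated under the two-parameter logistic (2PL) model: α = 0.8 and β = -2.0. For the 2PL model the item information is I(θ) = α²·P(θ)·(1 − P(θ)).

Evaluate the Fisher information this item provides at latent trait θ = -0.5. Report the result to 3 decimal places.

P = 1/(1+e^{-1.2000}) = 0.7685
P(1−P) = 0.7685 × 0.2315 = 0.1779
I = α² × P(1−P) = 0.8² × 0.1779 = 0.11385

0.114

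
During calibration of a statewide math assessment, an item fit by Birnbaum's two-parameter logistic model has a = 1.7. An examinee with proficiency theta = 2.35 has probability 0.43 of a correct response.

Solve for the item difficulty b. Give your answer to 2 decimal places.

P(theta) = 1 / (1 + exp(−a(theta − b)))
logit(0.43) = ln(0.43/0.57) = -0.2819
b = theta − logit/(a) = 2.35 − (-0.2819)/1.7000 = 2.5158

2.52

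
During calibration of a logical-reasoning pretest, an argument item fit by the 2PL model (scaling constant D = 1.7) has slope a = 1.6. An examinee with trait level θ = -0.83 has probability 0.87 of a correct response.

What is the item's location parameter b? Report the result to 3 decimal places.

P(θ) = 1 / (1 + exp(−D·a(θ − b)))
logit(0.87) = ln(0.87/0.13) = 1.9010
b = θ − logit/(1.7·a) = -0.83 − 1.9010/2.7200 = -1.5289

-1.529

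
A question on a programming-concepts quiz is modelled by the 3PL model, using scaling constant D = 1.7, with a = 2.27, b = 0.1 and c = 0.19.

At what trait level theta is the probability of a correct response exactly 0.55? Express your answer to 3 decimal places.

P(theta) = c + (1 − c) · 1 / (1 + exp(−D·a(theta − b)))
Remove guessing floor: (0.55 − 0.19)/(1 − 0.19) = 0.4444
logit = ln(0.4444/0.5556) = -0.2231
theta = b + logit/(1.7·a) = 0.1 + (-0.2231)/3.8590 = 0.0422

0.042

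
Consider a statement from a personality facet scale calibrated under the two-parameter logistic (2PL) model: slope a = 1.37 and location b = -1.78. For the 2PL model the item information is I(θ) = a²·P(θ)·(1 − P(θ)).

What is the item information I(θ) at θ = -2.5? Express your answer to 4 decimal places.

P = 1/(1+e^{0.9864}) = 0.2716
P(1−P) = 0.2716 × 0.7284 = 0.1978
I = a² × P(1−P) = 1.37² × 0.1978 = 0.37133

0.3713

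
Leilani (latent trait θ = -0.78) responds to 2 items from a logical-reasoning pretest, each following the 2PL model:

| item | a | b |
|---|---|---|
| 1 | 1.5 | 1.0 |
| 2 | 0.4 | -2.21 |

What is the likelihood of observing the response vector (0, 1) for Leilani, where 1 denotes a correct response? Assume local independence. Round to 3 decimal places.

P(θ) = 1 / (1 + exp(−a(θ − b)))
P_1 = 1/(1+e^{2.6700}) = 0.0648
P_2 = 1/(1+e^{-0.5720}) = 0.6392
L = (1−P_1) × P_2 = 0.9352 × 0.6392 = 0.59782

0.598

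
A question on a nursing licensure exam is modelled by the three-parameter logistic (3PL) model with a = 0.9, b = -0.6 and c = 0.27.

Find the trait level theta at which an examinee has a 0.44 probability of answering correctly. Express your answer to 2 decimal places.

-1.92

P(theta) = c + (1 − c) · 1 / (1 + exp(−a(theta − b)))
Remove guessing floor: (0.44 − 0.27)/(1 − 0.27) = 0.2329
logit = ln(0.2329/0.7671) = -1.1921
theta = b + logit/(a) = -0.6 + (-1.1921)/0.9000 = -1.9246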